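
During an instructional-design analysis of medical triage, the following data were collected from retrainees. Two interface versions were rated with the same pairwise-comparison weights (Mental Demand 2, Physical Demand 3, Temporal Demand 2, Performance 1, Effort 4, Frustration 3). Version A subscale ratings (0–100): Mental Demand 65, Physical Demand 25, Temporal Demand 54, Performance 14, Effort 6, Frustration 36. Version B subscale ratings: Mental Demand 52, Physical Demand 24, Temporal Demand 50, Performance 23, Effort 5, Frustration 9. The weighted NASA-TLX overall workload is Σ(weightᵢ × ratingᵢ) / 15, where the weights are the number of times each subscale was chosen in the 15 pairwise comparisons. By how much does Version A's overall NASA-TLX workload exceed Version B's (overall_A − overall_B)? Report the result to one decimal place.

Version A weighted sum = 2·65 + 3·25 + 2·54 + 1·14 + 4·6 + 3·36 = 130 + 75 + 108 + 14 + 24 + 108 = 459; overall_A = 459/15 = 30.6000.
Version B weighted sum = 2·52 + 3·24 + 2·50 + 1·23 + 4·5 + 3·9 = 104 + 72 + 100 + 23 + 20 + 27 = 346; overall_B = 346/15 = 23.0667.
Difference = 30.6000 − 23.0667 = 7.5333 ≈ 7.5.

7.5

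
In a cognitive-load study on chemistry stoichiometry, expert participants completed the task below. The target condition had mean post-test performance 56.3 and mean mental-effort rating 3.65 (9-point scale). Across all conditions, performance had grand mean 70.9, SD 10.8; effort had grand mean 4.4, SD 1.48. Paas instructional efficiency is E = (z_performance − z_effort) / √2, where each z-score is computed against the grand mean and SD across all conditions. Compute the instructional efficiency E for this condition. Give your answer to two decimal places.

z_performance = (56.3 − 70.9) / 10.8 = -14.6000 / 10.8 = -1.3519.
z_effort = (3.65 − 4.4) / 1.48 = -0.7500 / 1.48 = -0.5068.
z_P − z_E = -1.3519 − (-0.5068) = -0.8451.
E = -0.8451 / √2 = -0.8451 / 1.41421 = -0.5976 ≈ -0.60.

-0.60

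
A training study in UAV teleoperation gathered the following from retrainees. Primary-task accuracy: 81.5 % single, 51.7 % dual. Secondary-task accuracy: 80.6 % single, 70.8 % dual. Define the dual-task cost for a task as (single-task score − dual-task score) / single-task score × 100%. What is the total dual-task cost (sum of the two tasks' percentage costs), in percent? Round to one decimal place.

Primary cost = (81.5 − 51.7) / 81.5 × 100% = 36.5644%.
Secondary cost = (80.6 − 70.8) / 80.6 × 100% = 12.1588%.
Total = 36.5644% + 12.1588% = 48.7232% ≈ 48.7%.

48.7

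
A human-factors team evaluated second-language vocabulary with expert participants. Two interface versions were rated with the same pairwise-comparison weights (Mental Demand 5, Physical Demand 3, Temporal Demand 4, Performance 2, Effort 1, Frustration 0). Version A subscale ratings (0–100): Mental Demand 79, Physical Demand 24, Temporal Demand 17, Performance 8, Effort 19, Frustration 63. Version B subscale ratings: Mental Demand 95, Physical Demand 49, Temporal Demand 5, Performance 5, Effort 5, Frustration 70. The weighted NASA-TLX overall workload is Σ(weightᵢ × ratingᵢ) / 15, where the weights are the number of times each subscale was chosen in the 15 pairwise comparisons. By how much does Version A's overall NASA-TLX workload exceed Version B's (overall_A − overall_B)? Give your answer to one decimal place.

Version A weighted sum = 5·79 + 3·24 + 4·17 + 2·8 + 1·19 + 0·63 = 395 + 72 + 68 + 16 + 19 + 0 = 570; overall_A = 570/15 = 38.0000.
Version B weighted sum = 5·95 + 3·49 + 4·5 + 2·5 + 1·5 + 0·70 = 475 + 147 + 20 + 10 + 5 + 0 = 657; overall_B = 657/15 = 43.8000.
Difference = 38.0000 − 43.8000 = -5.8000 ≈ -5.8.

-5.8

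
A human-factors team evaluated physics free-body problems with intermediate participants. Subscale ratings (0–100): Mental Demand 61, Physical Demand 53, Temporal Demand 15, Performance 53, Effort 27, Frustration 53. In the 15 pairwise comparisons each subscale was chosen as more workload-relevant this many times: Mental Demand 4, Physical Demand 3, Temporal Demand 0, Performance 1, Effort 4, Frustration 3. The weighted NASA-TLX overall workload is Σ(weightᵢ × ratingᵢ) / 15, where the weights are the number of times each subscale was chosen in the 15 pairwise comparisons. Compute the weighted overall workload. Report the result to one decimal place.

The tallies are the weights (they sum to 15).
Weighted sum = 4·61 + 3·53 + 0·15 + 1·53 + 4·27 + 3·53
            = 244 + 159 + 0 + 53 + 108 + 159 = 723.
Overall workload = 723 / 15 = 48.2000 ≈ 48.2.

48.2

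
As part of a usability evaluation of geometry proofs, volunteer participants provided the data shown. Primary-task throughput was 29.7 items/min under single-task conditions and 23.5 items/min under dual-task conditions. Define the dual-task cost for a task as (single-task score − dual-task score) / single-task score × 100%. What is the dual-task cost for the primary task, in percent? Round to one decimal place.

Cost = (29.7 − 23.5) / 29.7 × 100%
     = 6.2000 / 29.7 × 100% = 20.8754%.
≈ 20.9%.

20.9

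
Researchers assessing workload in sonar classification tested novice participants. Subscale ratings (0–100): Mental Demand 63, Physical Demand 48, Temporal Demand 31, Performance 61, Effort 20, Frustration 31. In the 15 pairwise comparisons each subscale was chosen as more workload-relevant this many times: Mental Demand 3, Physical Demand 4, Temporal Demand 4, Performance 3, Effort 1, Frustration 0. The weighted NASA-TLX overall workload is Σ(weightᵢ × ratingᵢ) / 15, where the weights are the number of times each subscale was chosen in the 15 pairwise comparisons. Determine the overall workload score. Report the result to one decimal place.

The tallies are the weights (they sum to 15).
Weighted sum = 3·63 + 4·48 + 4·31 + 3·61 + 1·20 + 0·31
            = 189 + 192 + 124 + 183 + 20 + 0 = 708.
Overall workload = 708 / 15 = 47.2000 ≈ 47.2.

47.2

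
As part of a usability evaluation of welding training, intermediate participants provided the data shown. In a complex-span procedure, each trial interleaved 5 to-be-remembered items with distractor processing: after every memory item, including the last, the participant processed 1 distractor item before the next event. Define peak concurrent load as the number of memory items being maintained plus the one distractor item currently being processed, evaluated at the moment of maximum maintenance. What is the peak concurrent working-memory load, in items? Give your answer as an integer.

Maintenance is greatest during the distractor(s) after memory item 5: all 5 memory items are being held.
One distractor item is concurrently being processed.
Peak concurrent load = 5 + 1 = 6 items.

6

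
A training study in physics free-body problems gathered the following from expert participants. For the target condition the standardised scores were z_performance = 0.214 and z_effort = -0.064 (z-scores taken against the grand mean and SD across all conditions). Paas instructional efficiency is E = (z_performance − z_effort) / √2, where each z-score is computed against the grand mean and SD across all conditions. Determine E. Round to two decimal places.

z_P − z_E = 0.214 − (-0.064) = 0.2780.
E = 0.2780 / √2 = 0.2780 / 1.41421 = 0.1966 ≈ 0.20.

0.20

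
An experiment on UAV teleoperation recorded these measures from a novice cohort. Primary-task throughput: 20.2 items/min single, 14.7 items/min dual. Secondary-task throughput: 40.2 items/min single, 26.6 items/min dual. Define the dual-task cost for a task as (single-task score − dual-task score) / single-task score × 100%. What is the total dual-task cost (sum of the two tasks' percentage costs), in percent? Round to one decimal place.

61.1

Primary cost = (20.2 − 14.7) / 20.2 × 100% = 27.2277%.
Secondary cost = (40.2 − 26.6) / 40.2 × 100% = 33.8308%.
Total = 27.2277% + 33.8308% = 61.0585% ≈ 61.1%.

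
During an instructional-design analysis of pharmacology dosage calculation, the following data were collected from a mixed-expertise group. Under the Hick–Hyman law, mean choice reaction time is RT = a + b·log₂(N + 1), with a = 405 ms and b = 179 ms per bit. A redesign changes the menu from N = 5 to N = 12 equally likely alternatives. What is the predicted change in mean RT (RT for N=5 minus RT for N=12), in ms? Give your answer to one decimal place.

RT(5) = 405 + 179·log₂(6) = 405 + 179·2.5850 = 867.7150 ms.
RT(12) = 405 + 179·log₂(13) = 405 + 179·3.7004 = 1067.3716 ms.
Difference = 867.7150 − 1067.3716 = -199.6566 ≈ -199.7 ms.

-199.7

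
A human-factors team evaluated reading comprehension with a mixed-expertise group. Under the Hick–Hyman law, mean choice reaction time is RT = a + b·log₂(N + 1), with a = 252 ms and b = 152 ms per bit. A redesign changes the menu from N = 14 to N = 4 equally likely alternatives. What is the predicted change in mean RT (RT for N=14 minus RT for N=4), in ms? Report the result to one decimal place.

240.9

RT(14) = 252 + 152·log₂(15) = 252 + 152·3.9069 = 845.8488 ms.
RT(4) = 252 + 152·log₂(5) = 252 + 152·2.3219 = 604.9288 ms.
Difference = 845.8488 − 604.9288 = 240.9200 ≈ 240.9 ms.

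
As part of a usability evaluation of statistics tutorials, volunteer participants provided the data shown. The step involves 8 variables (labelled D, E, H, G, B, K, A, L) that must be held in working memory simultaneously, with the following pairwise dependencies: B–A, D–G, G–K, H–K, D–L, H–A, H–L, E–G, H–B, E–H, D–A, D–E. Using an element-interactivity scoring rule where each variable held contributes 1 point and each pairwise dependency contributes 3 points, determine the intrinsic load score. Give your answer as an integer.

44

Count of variables held simultaneously: 8.
Count of pairwise dependencies listed: 12.
Element contribution: 8 × 1 = 8.
Interaction contribution: 12 × 3 = 36.
Intrinsic load = 8 + 36 = 44.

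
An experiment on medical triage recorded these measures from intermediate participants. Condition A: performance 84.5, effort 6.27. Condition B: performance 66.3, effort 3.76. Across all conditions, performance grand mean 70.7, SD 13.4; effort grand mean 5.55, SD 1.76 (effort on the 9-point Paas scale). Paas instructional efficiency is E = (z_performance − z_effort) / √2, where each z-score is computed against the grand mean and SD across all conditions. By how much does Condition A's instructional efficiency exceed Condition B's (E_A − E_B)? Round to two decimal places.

-0.05

Condition A: z_P = (84.5 − 70.7)/13.4 = 1.0299; z_E = (6.27 − 5.55)/1.76 = 0.4091; E_A = (1.0299 − 0.4091)/√2 = 0.4390.
Condition B: z_P = (66.3 − 70.7)/13.4 = -0.3284; z_E = (3.76 − 5.55)/1.76 = -1.0170; E_B = (-0.3284 − (-1.0170))/√2 = 0.4869.
E_A − E_B = 0.4390 − 0.4869 = -0.0479 ≈ -0.05.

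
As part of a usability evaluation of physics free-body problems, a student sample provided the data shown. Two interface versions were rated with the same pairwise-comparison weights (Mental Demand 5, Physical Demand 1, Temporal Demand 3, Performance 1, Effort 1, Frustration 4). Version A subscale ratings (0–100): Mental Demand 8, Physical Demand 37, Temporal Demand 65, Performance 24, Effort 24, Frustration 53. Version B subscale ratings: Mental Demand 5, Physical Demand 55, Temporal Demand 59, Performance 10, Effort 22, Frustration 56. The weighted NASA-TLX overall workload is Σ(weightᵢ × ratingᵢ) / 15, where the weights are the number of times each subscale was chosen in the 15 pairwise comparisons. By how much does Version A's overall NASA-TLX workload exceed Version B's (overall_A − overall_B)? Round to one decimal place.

Version A weighted sum = 5·8 + 1·37 + 3·65 + 1·24 + 1·24 + 4·53 = 40 + 37 + 195 + 24 + 24 + 212 = 532; overall_A = 532/15 = 35.4667.
Version B weighted sum = 5·5 + 1·55 + 3·59 + 1·10 + 1·22 + 4·56 = 25 + 55 + 177 + 10 + 22 + 224 = 513; overall_B = 513/15 = 34.2000.
Difference = 35.4667 − 34.2000 = 1.2667 ≈ 1.3.

1.3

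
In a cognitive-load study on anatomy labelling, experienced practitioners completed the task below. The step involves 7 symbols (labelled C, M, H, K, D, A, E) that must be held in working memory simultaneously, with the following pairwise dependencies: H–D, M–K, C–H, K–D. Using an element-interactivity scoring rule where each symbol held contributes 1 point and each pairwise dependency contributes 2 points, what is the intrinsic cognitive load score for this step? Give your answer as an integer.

Count of symbols held simultaneously: 7.
Count of pairwise dependencies listed: 4.
Element contribution: 7 × 1 = 7.
Interaction contribution: 4 × 2 = 8.
Intrinsic load = 7 + 8 = 15.

15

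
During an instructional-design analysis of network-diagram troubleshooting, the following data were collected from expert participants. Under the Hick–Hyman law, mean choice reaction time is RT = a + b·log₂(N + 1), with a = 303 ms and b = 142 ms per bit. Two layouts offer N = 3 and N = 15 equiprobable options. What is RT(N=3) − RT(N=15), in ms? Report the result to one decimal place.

-284.0

RT(3) = 303 + 142·log₂(4) = 303 + 142·2.0000 = 587.0000 ms.
RT(15) = 303 + 142·log₂(16) = 303 + 142·4.0000 = 871.0000 ms.
Difference = 587.0000 − 871.0000 = -284.0000 ≈ -284.0 ms.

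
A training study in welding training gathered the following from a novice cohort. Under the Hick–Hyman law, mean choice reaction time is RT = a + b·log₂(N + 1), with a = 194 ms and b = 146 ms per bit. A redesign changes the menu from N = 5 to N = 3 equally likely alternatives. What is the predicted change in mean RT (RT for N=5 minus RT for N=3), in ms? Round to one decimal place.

85.4

RT(5) = 194 + 146·log₂(6) = 194 + 146·2.5850 = 571.4100 ms.
RT(3) = 194 + 146·log₂(4) = 194 + 146·2.0000 = 486.0000 ms.
Difference = 571.4100 − 486.0000 = 85.4100 ≈ 85.4 ms.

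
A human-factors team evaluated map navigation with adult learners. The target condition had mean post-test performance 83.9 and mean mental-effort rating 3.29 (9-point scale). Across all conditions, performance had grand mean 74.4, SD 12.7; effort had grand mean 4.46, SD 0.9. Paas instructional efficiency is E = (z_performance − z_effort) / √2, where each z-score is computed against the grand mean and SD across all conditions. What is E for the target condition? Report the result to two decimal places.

z_performance = (83.9 − 74.4) / 12.7 = 9.5000 / 12.7 = 0.7480.
z_effort = (3.29 − 4.46) / 0.9 = -1.1700 / 0.9 = -1.3000.
z_P − z_E = 0.7480 − (-1.3000) = 2.0480.
E = 2.0480 / √2 = 2.0480 / 1.41421 = 1.4482 ≈ 1.45.

1.45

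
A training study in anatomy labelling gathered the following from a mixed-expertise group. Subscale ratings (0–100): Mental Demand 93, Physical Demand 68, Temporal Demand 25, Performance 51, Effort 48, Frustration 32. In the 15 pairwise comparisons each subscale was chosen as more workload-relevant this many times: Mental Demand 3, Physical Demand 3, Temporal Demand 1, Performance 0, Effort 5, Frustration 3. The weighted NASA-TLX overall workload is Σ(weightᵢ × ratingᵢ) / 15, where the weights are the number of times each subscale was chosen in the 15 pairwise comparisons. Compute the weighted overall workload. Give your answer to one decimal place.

56.3

The tallies are the weights (they sum to 15).
Weighted sum = 3·93 + 3·68 + 1·25 + 0·51 + 5·48 + 3·32
            = 279 + 204 + 25 + 0 + 240 + 96 = 844.
Overall workload = 844 / 15 = 56.2667 ≈ 56.3.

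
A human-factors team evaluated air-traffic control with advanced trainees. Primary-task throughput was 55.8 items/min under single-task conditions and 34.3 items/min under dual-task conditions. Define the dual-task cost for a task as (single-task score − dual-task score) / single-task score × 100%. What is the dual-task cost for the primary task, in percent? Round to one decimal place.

Cost = (55.8 − 34.3) / 55.8 × 100%
     = 21.5000 / 55.8 × 100% = 38.5305%.
≈ 38.5%.

38.5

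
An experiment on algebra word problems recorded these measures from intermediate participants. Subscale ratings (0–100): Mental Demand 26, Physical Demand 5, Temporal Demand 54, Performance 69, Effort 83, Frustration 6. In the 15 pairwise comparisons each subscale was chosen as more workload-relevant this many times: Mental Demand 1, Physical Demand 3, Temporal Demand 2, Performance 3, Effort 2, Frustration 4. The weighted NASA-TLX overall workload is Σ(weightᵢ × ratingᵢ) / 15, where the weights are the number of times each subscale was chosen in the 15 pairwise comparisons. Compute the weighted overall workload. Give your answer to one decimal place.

The tallies are the weights (they sum to 15).
Weighted sum = 1·26 + 3·5 + 2·54 + 3·69 + 2·83 + 4·6
            = 26 + 15 + 108 + 207 + 166 + 24 = 546.
Overall workload = 546 / 15 = 36.4000 ≈ 36.4.

36.4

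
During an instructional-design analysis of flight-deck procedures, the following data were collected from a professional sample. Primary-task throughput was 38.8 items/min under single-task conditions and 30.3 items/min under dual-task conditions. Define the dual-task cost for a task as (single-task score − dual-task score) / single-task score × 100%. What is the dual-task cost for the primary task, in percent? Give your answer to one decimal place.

21.9

Cost = (38.8 − 30.3) / 38.8 × 100%
     = 8.5000 / 38.8 × 100% = 21.9072%.
≈ 21.9%.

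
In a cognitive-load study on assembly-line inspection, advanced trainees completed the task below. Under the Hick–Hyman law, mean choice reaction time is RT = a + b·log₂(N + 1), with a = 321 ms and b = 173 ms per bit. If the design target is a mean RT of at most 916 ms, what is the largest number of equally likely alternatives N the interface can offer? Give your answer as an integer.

9

Set 321 + 173·log₂(N + 1) ≤ 916.
log₂(N + 1) ≤ (916 − 321) / 173 = 3.4393.
N + 1 ≤ 2^3.4393 = 10.8476.
N ≤ 9.8476, so the largest integer N is 9.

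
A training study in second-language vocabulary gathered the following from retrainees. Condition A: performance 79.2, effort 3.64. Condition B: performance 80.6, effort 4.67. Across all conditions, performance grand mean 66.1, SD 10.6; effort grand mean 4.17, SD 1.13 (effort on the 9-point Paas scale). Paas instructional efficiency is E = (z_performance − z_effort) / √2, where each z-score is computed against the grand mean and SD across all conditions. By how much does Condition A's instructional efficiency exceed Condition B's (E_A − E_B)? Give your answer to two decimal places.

0.55

Condition A: z_P = (79.2 − 66.1)/10.6 = 1.2358; z_E = (3.64 − 4.17)/1.13 = -0.4690; E_A = (1.2358 − (-0.4690))/√2 = 1.2055.
Condition B: z_P = (80.6 − 66.1)/10.6 = 1.3679; z_E = (4.67 − 4.17)/1.13 = 0.4425; E_B = (1.3679 − 0.4425)/√2 = 0.6544.
E_A − E_B = 1.2055 − 0.6544 = 0.5511 ≈ 0.55.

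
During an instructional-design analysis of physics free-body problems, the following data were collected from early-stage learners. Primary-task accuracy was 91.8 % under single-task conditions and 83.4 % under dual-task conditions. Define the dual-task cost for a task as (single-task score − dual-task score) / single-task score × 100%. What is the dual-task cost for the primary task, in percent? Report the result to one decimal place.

Cost = (91.8 − 83.4) / 91.8 × 100%
     = 8.4000 / 91.8 × 100% = 9.1503%.
≈ 9.2%.

9.2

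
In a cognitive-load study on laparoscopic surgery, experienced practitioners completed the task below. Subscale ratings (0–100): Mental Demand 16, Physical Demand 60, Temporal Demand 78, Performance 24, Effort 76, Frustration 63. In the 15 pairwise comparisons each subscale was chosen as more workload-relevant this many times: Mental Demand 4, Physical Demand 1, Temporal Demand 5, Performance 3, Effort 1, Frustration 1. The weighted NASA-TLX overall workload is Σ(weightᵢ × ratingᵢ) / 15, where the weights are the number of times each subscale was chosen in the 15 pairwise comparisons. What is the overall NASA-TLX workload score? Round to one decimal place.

48.3

The tallies are the weights (they sum to 15).
Weighted sum = 4·16 + 1·60 + 5·78 + 3·24 + 1·76 + 1·63
            = 64 + 60 + 390 + 72 + 76 + 63 = 725.
Overall workload = 725 / 15 = 48.3333 ≈ 48.3.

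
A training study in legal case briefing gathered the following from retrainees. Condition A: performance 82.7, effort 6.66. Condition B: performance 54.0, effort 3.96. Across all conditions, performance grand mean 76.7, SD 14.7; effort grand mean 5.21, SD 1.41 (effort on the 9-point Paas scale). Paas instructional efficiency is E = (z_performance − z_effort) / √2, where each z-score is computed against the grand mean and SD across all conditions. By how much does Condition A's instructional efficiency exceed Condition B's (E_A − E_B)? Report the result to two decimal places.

Condition A: z_P = (82.7 − 76.7)/14.7 = 0.4082; z_E = (6.66 − 5.21)/1.41 = 1.0284; E_A = (0.4082 − 1.0284)/√2 = -0.4385.
Condition B: z_P = (54.0 − 76.7)/14.7 = -1.5442; z_E = (3.96 − 5.21)/1.41 = -0.8865; E_B = (-1.5442 − (-0.8865))/√2 = -0.4651.
E_A − E_B = -0.4385 − (-0.4651) = 0.0266 ≈ 0.03.

0.03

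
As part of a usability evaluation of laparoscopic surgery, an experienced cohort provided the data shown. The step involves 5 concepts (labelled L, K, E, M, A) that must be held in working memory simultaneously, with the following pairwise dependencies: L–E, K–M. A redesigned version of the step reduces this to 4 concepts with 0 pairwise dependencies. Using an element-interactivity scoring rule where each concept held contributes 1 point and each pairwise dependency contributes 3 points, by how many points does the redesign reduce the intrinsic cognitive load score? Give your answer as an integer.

Original: 5 × 1 + 2 × 3 = 5 + 6 = 11.
Redesigned: 4 × 1 + 0 × 3 = 4 + 0 = 4.
Reduction = 11 − 4 = 7.

7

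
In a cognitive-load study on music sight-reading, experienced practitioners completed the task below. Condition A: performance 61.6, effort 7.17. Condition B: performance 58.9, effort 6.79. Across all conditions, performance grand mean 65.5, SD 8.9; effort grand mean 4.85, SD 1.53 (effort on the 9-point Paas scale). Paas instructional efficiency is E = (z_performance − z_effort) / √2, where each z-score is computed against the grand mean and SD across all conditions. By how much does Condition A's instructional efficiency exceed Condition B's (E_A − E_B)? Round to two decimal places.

Condition A: z_P = (61.6 − 65.5)/8.9 = -0.4382; z_E = (7.17 − 4.85)/1.53 = 1.5163; E_A = (-0.4382 − 1.5163)/√2 = -1.3820.
Condition B: z_P = (58.9 − 65.5)/8.9 = -0.7416; z_E = (6.79 − 4.85)/1.53 = 1.2680; E_B = (-0.7416 − 1.2680)/√2 = -1.4210.
E_A − E_B = -1.3820 − (-1.4210) = 0.0390 ≈ 0.04.

0.04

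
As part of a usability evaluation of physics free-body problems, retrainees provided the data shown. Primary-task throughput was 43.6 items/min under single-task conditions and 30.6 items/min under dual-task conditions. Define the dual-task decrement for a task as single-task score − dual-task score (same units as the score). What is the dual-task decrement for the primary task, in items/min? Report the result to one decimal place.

13.0

Decrement = 43.6 − 30.6 = 13.0000 items/min ≈ 13.0 items/min.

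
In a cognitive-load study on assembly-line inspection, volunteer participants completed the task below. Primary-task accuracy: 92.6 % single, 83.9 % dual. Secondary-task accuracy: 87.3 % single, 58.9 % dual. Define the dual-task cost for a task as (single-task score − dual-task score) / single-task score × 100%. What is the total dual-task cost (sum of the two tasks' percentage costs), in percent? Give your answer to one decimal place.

41.9

Primary cost = (92.6 − 83.9) / 92.6 × 100% = 9.3952%.
Secondary cost = (87.3 − 58.9) / 87.3 × 100% = 32.5315%.
Total = 9.3952% + 32.5315% = 41.9267% ≈ 41.9%.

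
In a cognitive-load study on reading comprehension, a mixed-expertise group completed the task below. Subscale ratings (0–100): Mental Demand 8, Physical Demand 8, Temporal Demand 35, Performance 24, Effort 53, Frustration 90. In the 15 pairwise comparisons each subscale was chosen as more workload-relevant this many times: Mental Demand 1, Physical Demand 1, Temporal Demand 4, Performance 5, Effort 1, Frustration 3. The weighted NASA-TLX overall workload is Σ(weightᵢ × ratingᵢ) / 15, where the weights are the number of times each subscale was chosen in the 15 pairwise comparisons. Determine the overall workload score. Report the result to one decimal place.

The tallies are the weights (they sum to 15).
Weighted sum = 1·8 + 1·8 + 4·35 + 5·24 + 1·53 + 3·90
            = 8 + 8 + 140 + 120 + 53 + 270 = 599.
Overall workload = 599 / 15 = 39.9333 ≈ 39.9.

39.9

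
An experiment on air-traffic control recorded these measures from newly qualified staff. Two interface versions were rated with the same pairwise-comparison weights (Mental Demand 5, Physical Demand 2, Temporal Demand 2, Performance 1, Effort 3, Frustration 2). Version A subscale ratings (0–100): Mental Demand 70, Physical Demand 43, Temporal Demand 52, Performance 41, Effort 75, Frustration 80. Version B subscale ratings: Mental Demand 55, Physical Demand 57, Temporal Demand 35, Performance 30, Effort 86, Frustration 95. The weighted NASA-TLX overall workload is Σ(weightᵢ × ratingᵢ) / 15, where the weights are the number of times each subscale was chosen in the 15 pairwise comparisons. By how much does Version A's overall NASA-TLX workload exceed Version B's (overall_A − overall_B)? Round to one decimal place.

Version A weighted sum = 5·70 + 2·43 + 2·52 + 1·41 + 3·75 + 2·80 = 350 + 86 + 104 + 41 + 225 + 160 = 966; overall_A = 966/15 = 64.4000.
Version B weighted sum = 5·55 + 2·57 + 2·35 + 1·30 + 3·86 + 2·95 = 275 + 114 + 70 + 30 + 258 + 190 = 937; overall_B = 937/15 = 62.4667.
Difference = 64.4000 − 62.4667 = 1.9333 ≈ 1.9.

1.9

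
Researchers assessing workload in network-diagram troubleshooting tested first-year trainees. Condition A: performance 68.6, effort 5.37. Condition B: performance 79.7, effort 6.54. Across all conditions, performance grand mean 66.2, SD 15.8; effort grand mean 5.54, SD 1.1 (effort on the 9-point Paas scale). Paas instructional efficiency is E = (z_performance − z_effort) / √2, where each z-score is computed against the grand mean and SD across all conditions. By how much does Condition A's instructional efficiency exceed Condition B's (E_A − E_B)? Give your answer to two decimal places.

0.26

Condition A: z_P = (68.6 − 66.2)/15.8 = 0.1519; z_E = (5.37 − 5.54)/1.1 = -0.1545; E_A = (0.1519 − (-0.1545))/√2 = 0.2167.
Condition B: z_P = (79.7 − 66.2)/15.8 = 0.8544; z_E = (6.54 − 5.54)/1.1 = 0.9091; E_B = (0.8544 − 0.9091)/√2 = -0.0387.
E_A − E_B = 0.2167 − (-0.0387) = 0.2554 ≈ 0.26.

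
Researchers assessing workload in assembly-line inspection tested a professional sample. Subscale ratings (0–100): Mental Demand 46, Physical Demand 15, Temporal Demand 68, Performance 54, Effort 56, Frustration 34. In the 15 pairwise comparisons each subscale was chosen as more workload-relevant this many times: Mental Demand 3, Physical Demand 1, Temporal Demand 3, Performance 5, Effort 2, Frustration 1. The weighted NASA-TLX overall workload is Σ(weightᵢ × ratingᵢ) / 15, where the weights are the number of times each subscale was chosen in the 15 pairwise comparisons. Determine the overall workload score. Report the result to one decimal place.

51.5

The tallies are the weights (they sum to 15).
Weighted sum = 3·46 + 1·15 + 3·68 + 5·54 + 2·56 + 1·34
            = 138 + 15 + 204 + 270 + 112 + 34 = 773.
Overall workload = 773 / 15 = 51.5333 ≈ 51.5.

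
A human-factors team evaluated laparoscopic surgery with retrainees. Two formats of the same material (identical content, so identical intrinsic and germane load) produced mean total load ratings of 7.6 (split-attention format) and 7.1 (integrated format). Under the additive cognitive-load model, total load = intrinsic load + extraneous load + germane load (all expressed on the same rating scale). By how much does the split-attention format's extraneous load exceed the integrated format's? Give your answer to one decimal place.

Intrinsic and germane load are equal across formats, so the difference in total load equals the difference in extraneous load.
Extraneous-load difference = 7.6 − 7.1 = 0.5.

0.5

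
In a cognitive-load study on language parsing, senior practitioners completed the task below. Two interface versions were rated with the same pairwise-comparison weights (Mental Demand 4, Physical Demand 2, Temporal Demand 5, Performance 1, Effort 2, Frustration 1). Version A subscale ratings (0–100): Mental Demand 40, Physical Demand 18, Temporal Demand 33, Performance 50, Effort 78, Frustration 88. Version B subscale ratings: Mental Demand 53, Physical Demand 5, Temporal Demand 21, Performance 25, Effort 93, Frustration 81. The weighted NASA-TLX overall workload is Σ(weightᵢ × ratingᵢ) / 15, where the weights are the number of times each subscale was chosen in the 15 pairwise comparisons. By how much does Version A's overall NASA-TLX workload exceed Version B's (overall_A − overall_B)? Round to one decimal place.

2.4

Version A weighted sum = 4·40 + 2·18 + 5·33 + 1·50 + 2·78 + 1·88 = 160 + 36 + 165 + 50 + 156 + 88 = 655; overall_A = 655/15 = 43.6667.
Version B weighted sum = 4·53 + 2·5 + 5·21 + 1·25 + 2·93 + 1·81 = 212 + 10 + 105 + 25 + 186 + 81 = 619; overall_B = 619/15 = 41.2667.
Difference = 43.6667 − 41.2667 = 2.4000 ≈ 2.4.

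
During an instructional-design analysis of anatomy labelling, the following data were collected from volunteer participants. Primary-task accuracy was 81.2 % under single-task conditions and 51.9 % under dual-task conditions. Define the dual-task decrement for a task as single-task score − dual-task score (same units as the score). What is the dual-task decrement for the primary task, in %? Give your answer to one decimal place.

Decrement = 81.2 − 51.9 = 29.3000 % ≈ 29.3 %.

29.3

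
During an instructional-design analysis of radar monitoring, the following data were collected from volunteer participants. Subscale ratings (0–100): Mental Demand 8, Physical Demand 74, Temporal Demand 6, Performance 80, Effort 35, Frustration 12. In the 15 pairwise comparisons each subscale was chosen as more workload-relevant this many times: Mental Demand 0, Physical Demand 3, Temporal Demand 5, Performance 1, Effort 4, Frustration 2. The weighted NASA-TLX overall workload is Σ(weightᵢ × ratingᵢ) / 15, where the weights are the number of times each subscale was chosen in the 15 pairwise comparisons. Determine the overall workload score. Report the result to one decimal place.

The tallies are the weights (they sum to 15).
Weighted sum = 0·8 + 3·74 + 5·6 + 1·80 + 4·35 + 2·12
            = 0 + 222 + 30 + 80 + 140 + 24 = 496.
Overall workload = 496 / 15 = 33.0667 ≈ 33.1.

33.1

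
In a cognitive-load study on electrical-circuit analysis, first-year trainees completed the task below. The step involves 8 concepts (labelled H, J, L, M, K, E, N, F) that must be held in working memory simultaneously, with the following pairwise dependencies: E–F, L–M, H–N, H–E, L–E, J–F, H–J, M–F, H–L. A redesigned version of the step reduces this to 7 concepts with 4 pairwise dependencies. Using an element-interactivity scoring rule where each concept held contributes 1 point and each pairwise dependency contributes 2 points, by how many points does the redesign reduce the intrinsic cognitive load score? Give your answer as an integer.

11

Original: 8 × 1 + 9 × 2 = 8 + 18 = 26.
Redesigned: 7 × 1 + 4 × 2 = 7 + 8 = 15.
Reduction = 26 − 15 = 11.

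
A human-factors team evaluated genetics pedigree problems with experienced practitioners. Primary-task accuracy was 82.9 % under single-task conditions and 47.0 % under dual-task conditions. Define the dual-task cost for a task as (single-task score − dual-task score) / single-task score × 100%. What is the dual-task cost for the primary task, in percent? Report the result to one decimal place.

43.3

Cost = (82.9 − 47.0) / 82.9 × 100%
     = 35.9000 / 82.9 × 100% = 43.3052%.
≈ 43.3%.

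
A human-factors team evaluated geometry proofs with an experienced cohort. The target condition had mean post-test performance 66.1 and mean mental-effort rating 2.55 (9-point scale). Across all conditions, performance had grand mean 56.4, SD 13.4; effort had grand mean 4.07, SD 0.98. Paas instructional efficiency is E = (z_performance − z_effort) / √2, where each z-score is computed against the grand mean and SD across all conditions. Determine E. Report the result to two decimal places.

z_performance = (66.1 − 56.4) / 13.4 = 9.7000 / 13.4 = 0.7239.
z_effort = (2.55 − 4.07) / 0.98 = -1.5200 / 0.98 = -1.5510.
z_P − z_E = 0.7239 − (-1.5510) = 2.2749.
E = 2.2749 / √2 = 2.2749 / 1.41421 = 1.6086 ≈ 1.61.

1.61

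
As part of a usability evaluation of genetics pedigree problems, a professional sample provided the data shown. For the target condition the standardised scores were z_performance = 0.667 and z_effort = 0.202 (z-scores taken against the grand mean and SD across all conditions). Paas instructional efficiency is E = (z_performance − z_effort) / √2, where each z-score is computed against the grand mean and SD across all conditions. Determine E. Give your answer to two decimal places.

0.33

z_P − z_E = 0.667 − 0.202 = 0.4650.
E = 0.4650 / √2 = 0.4650 / 1.41421 = 0.3288 ≈ 0.33.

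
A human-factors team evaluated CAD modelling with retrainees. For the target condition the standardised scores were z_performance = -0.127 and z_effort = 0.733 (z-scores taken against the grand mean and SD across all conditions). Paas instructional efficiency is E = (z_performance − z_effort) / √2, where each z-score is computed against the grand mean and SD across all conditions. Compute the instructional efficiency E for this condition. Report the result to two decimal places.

-0.61

z_P − z_E = -0.127 − 0.733 = -0.8600.
E = -0.8600 / √2 = -0.8600 / 1.41421 = -0.6081 ≈ -0.61.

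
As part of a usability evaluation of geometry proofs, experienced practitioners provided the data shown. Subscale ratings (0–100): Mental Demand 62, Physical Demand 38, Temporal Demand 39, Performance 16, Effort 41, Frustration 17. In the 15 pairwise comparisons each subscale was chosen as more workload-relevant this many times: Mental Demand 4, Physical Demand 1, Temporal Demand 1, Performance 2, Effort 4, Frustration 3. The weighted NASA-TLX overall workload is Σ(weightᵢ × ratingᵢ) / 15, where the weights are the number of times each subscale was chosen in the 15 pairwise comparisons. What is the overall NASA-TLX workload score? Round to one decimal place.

The tallies are the weights (they sum to 15).
Weighted sum = 4·62 + 1·38 + 1·39 + 2·16 + 4·41 + 3·17
            = 248 + 38 + 39 + 32 + 164 + 51 = 572.
Overall workload = 572 / 15 = 38.1333 ≈ 38.1.

38.1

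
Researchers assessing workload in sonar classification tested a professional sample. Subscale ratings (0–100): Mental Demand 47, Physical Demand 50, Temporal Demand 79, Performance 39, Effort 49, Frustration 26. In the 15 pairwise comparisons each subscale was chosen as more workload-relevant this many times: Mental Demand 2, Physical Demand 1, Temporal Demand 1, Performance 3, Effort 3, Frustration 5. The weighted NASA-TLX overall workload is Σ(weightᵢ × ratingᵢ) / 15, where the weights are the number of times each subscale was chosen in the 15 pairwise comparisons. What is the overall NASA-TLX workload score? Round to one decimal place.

41.1

The tallies are the weights (they sum to 15).
Weighted sum = 2·47 + 1·50 + 1·79 + 3·39 + 3·49 + 5·26
            = 94 + 50 + 79 + 117 + 147 + 130 = 617.
Overall workload = 617 / 15 = 41.1333 ≈ 41.1.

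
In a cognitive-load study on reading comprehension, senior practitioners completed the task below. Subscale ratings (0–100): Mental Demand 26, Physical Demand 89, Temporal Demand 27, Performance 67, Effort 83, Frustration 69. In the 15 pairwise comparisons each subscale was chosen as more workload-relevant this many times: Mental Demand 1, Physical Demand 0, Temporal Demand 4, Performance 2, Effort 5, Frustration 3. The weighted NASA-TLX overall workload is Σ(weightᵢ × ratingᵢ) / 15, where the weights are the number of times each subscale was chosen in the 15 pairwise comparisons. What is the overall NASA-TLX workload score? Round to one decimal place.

59.3

The tallies are the weights (they sum to 15).
Weighted sum = 1·26 + 0·89 + 4·27 + 2·67 + 5·83 + 3·69
            = 26 + 0 + 108 + 134 + 415 + 207 = 890.
Overall workload = 890 / 15 = 59.3333 ≈ 59.3.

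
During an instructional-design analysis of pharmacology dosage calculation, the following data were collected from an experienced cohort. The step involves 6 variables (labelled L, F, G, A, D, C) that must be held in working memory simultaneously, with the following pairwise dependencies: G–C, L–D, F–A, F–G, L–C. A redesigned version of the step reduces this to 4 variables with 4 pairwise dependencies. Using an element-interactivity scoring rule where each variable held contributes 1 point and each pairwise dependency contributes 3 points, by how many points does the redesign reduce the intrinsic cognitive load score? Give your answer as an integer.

Original: 6 × 1 + 5 × 3 = 6 + 15 = 21.
Redesigned: 4 × 1 + 4 × 3 = 4 + 12 = 16.
Reduction = 21 − 16 = 5.

5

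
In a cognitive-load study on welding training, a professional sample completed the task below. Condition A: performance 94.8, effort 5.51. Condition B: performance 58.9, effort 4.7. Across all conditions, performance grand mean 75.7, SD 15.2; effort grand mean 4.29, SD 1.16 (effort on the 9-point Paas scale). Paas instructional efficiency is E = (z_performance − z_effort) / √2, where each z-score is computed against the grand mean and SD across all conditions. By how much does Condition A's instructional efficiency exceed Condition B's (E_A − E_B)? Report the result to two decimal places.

1.18

Condition A: z_P = (94.8 − 75.7)/15.2 = 1.2566; z_E = (5.51 − 4.29)/1.16 = 1.0517; E_A = (1.2566 − 1.0517)/√2 = 0.1449.
Condition B: z_P = (58.9 − 75.7)/15.2 = -1.1053; z_E = (4.7 − 4.29)/1.16 = 0.3534; E_B = (-1.1053 − 0.3534)/√2 = -1.0315.
E_A − E_B = 0.1449 − (-1.0315) = 1.1764 ≈ 1.18.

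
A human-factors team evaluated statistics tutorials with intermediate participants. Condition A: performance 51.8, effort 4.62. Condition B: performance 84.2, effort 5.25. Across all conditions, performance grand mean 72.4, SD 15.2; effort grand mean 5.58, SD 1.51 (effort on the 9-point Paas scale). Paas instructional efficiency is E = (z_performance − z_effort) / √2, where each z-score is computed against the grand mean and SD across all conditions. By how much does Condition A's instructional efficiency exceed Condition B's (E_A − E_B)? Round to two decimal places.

-1.21

Condition A: z_P = (51.8 − 72.4)/15.2 = -1.3553; z_E = (4.62 − 5.58)/1.51 = -0.6358; E_A = (-1.3553 − (-0.6358))/√2 = -0.5088.
Condition B: z_P = (84.2 − 72.4)/15.2 = 0.7763; z_E = (5.25 − 5.58)/1.51 = -0.2185; E_B = (0.7763 − (-0.2185))/√2 = 0.7034.
E_A − E_B = -0.5088 − 0.7034 = -1.2122 ≈ -1.21.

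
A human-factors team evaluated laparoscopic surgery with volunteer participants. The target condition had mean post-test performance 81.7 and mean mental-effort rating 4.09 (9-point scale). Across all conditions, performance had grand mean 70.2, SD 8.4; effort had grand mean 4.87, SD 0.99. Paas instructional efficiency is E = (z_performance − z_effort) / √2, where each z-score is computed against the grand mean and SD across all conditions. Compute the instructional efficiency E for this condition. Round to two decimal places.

z_performance = (81.7 − 70.2) / 8.4 = 11.5000 / 8.4 = 1.3690.
z_effort = (4.09 − 4.87) / 0.99 = -0.7800 / 0.99 = -0.7879.
z_P − z_E = 1.3690 − (-0.7879) = 2.1569.
E = 2.1569 / √2 = 2.1569 / 1.41421 = 1.5252 ≈ 1.53.

1.53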